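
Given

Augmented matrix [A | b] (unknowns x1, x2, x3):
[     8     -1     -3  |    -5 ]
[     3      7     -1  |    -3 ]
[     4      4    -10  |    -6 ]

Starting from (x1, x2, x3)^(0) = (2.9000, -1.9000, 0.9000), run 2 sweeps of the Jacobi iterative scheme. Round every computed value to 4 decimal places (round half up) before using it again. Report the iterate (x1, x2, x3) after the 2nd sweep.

Iteration 1:
  x1 = (-5 - (-1)·-1.9000 - (-3)·0.9000) / (8) = -0.5250
  x2 = (-3 - (3)·2.9000 - (-1)·0.9000) / (7) = -1.5429
  x3 = (-6 - (4)·2.9000 - (4)·-1.9000) / (-10) = 1.0000
Iteration 2:
  x1 = (-5 - (-1)·-1.5429 - (-3)·1.0000) / (8) = -0.4429
  x2 = (-3 - (3)·-0.5250 - (-1)·1.0000) / (7) = -0.0607
  x3 = (-6 - (4)·-0.5250 - (4)·-1.5429) / (-10) = -0.2272

(-0.4429, -0.0607, -0.2272)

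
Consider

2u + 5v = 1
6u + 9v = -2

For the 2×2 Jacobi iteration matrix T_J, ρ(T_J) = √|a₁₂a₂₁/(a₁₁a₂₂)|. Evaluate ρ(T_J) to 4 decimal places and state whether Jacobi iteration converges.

1.2910

a₁₂a₂₁/(a₁₁a₂₂) = (5)·(6) / ((2)·(9)) = 1.666667
ρ = √|1.666667| = √1.666667 = 1.2910
ρ > 1, so Jacobi diverges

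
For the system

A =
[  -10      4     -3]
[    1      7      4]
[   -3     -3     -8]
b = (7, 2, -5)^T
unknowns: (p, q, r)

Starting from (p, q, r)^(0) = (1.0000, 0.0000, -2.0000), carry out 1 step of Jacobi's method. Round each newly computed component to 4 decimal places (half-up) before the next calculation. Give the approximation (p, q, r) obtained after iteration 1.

(-0.1000, 1.2857, 0.2500)

Iteration 1:
  p = (7 - (4)·0.0000 - (-3)·-2.0000) / (-10) = -0.1000
  q = (2 - (1)·1.0000 - (4)·-2.0000) / (7) = 1.2857
  r = (-5 - (-3)·1.0000 - (-3)·0.0000) / (-8) = 0.2500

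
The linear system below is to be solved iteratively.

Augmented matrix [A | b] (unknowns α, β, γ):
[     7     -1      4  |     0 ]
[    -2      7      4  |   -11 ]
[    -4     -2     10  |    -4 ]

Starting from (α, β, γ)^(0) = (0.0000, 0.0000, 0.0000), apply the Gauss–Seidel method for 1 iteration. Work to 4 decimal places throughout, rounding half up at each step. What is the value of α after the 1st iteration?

0.0000

Iteration 1:
  α = (0 - (-1)·0.0000 - (4)·0.0000) / (7) = 0.0000
  β = (-11 - (-2)·0.0000 - (4)·0.0000) / (7) = -1.5714
  γ = (-4 - (-4)·0.0000 - (-2)·-1.5714) / (10) = -0.7143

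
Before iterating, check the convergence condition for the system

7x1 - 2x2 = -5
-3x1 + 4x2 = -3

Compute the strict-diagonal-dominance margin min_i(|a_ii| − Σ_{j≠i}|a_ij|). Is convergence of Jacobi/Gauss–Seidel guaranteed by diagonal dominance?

1

row 1: |7| − (2) = 5
row 2: |4| − (3) = 1
minimum over rows = 1 → strictly diagonally dominant (convergence guaranteed)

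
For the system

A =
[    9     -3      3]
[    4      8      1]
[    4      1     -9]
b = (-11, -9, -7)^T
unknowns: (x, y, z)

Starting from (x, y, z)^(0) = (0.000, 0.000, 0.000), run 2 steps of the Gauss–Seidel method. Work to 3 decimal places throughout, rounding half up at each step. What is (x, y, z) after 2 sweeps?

Iteration 1:
  x = (-11 - (-3)·0.000 - (3)·0.000) / (9) = -1.222
  y = (-9 - (4)·-1.222 - (1)·0.000) / (8) = -0.514
  z = (-7 - (4)·-1.222 - (1)·-0.514) / (-9) = 0.178
Iteration 2:
  x = (-11 - (-3)·-0.514 - (3)·0.178) / (9) = -1.453
  y = (-9 - (4)·-1.453 - (1)·0.178) / (8) = -0.421
  z = (-7 - (4)·-1.453 - (1)·-0.421) / (-9) = 0.085

(-1.453, -0.421, 0.085)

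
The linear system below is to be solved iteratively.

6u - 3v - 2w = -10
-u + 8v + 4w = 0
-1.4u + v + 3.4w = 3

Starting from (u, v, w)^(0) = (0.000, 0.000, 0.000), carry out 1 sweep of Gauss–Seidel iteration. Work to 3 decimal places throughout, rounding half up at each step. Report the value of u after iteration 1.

Iteration 1:
  u = (-10 - (-3)·0.000 - (-2)·0.000) / (6) = -1.667
  v = (0 - (-1)·-1.667 - (4)·0.000) / (8) = -0.208
  w = (3 - (-1.4)·-1.667 - (1)·-0.208) / (3.4) = 0.257

-1.667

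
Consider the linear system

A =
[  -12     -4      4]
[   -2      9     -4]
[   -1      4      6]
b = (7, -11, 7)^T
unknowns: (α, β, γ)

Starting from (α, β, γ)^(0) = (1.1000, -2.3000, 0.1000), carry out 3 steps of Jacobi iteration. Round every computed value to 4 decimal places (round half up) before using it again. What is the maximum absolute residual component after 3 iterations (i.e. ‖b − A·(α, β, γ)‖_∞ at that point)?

Iteration 1:
  α = (7 - (-4)·-2.3000 - (4)·0.1000) / (-12) = 0.2167
  β = (-11 - (-2)·1.1000 - (-4)·0.1000) / (9) = -0.9333
  γ = (7 - (-1)·1.1000 - (4)·-2.3000) / (6) = 2.8833
Iteration 2:
  α = (7 - (-4)·-0.9333 - (4)·2.8833) / (-12) = 0.6889
  β = (-11 - (-2)·0.2167 - (-4)·2.8833) / (9) = 0.1074
  γ = (7 - (-1)·0.2167 - (4)·-0.9333) / (6) = 1.8250
Iteration 3:
  α = (7 - (-4)·0.1074 - (4)·1.8250) / (-12) = -0.0108
  β = (-11 - (-2)·0.6889 - (-4)·1.8250) / (9) = -0.2580
  γ = (7 - (-1)·0.6889 - (4)·0.1074) / (6) = 1.2099
Residual b − A·x = (0.9988, -3.8600, 0.7618); ∞-norm = 3.8600

3.8600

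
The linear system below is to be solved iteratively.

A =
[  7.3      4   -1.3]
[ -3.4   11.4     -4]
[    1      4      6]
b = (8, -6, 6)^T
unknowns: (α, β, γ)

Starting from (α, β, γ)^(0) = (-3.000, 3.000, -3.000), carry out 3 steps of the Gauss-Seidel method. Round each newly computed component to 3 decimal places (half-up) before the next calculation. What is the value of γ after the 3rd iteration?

Iteration 1:
  α = (8 - (4)·3.000 - (-1.3)·-3.000) / (7.3) = -1.082
  β = (-6 - (-3.4)·-1.082 - (-4)·-3.000) / (11.4) = -1.902
  γ = (6 - (1)·-1.082 - (4)·-1.902) / (6) = 2.448
Iteration 2:
  α = (8 - (4)·-1.902 - (-1.3)·2.448) / (7.3) = 2.574
  β = (-6 - (-3.4)·2.574 - (-4)·2.448) / (11.4) = 1.100
  γ = (6 - (1)·2.574 - (4)·1.100) / (6) = -0.162
Iteration 3:
  α = (8 - (4)·1.100 - (-1.3)·-0.162) / (7.3) = 0.464
  β = (-6 - (-3.4)·0.464 - (-4)·-0.162) / (11.4) = -0.445
  γ = (6 - (1)·0.464 - (4)·-0.445) / (6) = 1.219

1.219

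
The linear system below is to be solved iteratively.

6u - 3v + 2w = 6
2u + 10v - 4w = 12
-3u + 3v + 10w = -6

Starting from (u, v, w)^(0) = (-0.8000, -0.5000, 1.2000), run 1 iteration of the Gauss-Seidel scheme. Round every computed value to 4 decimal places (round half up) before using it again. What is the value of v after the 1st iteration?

Iteration 1:
  u = (6 - (-3)·-0.5000 - (2)·1.2000) / (6) = 0.3500
  v = (12 - (2)·0.3500 - (-4)·1.2000) / (10) = 1.6100
  w = (-6 - (-3)·0.3500 - (3)·1.6100) / (10) = -0.9780

1.6100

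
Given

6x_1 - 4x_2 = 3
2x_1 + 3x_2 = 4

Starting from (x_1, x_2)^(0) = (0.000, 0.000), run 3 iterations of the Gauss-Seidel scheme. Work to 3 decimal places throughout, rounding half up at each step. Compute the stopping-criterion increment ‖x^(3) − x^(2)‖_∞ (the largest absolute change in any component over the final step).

Iteration 1:
  x_1 = (3 - (-4)·0.000) / (6) = 0.500
  x_2 = (4 - (2)·0.500) / (3) = 1.000
Iteration 2:
  x_1 = (3 - (-4)·1.000) / (6) = 1.167
  x_2 = (4 - (2)·1.167) / (3) = 0.555
Iteration 3:
  x_1 = (3 - (-4)·0.555) / (6) = 0.870
  x_2 = (4 - (2)·0.870) / (3) = 0.753
Change: (-0.297, 0.198) → max |·| = 0.297

0.297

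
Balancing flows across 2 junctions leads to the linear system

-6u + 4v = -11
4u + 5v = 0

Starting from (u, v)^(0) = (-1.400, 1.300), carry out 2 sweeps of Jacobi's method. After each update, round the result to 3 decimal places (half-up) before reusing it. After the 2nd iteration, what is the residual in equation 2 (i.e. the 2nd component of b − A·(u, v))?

Iteration 1:
  u = (-11 - (4)·1.300) / (-6) = 2.700
  v = (0 - (4)·-1.400) / (5) = 1.120
Iteration 2:
  u = (-11 - (4)·1.120) / (-6) = 2.580
  v = (0 - (4)·2.700) / (5) = -2.160
Residual b − A·x = (13.120, 0.480)

0.480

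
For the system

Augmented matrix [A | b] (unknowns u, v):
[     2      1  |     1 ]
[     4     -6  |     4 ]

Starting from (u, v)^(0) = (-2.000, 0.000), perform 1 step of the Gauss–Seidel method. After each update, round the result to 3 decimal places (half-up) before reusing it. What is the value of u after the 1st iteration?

0.500

Iteration 1:
  u = (1 - (1)·0.000) / (2) = 0.500
  v = (4 - (4)·0.500) / (-6) = -0.333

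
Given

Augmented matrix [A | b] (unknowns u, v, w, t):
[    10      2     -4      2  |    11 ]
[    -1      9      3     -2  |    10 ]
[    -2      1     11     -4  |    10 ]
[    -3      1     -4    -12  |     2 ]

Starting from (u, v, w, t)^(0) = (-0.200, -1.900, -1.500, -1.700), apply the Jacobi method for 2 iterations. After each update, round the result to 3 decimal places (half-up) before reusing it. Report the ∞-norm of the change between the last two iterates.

Iteration 1:
  u = (11 - (2)·-1.900 - (-4)·-1.500 - (2)·-1.700) / (10) = 1.220
  v = (10 - (-1)·-0.200 - (3)·-1.500 - (-2)·-1.700) / (9) = 1.211
  w = (10 - (-2)·-0.200 - (1)·-1.900 - (-4)·-1.700) / (11) = 0.427
  t = (2 - (-3)·-0.200 - (1)·-1.900 - (-4)·-1.500) / (-12) = 0.225
Iteration 2:
  u = (11 - (2)·1.211 - (-4)·0.427 - (2)·0.225) / (10) = 0.984
  v = (10 - (-1)·1.220 - (3)·0.427 - (-2)·0.225) / (9) = 1.154
  w = (10 - (-2)·1.220 - (1)·1.211 - (-4)·0.225) / (11) = 1.103
  t = (2 - (-3)·1.220 - (1)·1.211 - (-4)·0.427) / (-12) = -0.513
Change: (-0.236, -0.057, 0.676, -0.738) → max |·| = 0.738

0.738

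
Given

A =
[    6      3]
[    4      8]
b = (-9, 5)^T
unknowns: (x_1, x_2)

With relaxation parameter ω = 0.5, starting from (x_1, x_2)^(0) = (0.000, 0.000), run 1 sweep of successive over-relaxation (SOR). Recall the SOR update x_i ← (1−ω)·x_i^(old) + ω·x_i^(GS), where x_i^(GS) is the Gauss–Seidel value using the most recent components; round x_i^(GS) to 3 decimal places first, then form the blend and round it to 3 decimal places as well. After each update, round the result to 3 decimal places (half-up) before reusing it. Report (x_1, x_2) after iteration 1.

Iteration 1:
  x_1: GS value = (-9 - (3)·0.000) / (6) = -1.500;  x_1 ← (1−ω)·0.000 + ω·-1.500 = -0.750
  x_2: GS value = (5 - (4)·-0.750) / (8) = 1.000;  x_2 ← (1−ω)·0.000 + ω·1.000 = 0.500

(-0.750, 0.500)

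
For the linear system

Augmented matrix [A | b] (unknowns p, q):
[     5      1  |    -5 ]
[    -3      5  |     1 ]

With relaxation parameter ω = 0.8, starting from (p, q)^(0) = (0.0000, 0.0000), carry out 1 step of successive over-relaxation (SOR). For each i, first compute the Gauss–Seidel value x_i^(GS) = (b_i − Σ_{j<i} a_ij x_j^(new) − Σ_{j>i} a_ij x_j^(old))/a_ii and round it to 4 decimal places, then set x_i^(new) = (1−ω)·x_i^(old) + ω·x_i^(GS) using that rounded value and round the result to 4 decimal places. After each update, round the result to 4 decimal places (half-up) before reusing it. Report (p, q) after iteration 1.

(-0.8000, -0.2240)

Iteration 1:
  p: GS value = (-5 - (1)·0.0000) / (5) = -1.0000;  p ← (1−ω)·0.0000 + ω·-1.0000 = -0.8000
  q: GS value = (1 - (-3)·-0.8000) / (5) = -0.2800;  q ← (1−ω)·0.0000 + ω·-0.2800 = -0.2240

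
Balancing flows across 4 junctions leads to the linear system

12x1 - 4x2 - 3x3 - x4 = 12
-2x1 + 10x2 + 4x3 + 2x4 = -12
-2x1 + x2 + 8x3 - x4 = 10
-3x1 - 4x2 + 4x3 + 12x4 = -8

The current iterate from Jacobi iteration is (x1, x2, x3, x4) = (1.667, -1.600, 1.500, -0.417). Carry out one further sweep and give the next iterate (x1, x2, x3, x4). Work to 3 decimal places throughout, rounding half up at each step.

One sweep:
  x1 = (12 - (-4)·-1.600 - (-3)·1.500 - (-1)·-0.417) / (12) = 0.807
  x2 = (-12 - (-2)·1.667 - (4)·1.500 - (2)·-0.417) / (10) = -1.383
  x3 = (10 - (-2)·1.667 - (1)·-1.600 - (-1)·-0.417) / (8) = 1.815
  x4 = (-8 - (-3)·1.667 - (-4)·-1.600 - (4)·1.500) / (12) = -1.283

(0.807, -1.383, 1.815, -1.283)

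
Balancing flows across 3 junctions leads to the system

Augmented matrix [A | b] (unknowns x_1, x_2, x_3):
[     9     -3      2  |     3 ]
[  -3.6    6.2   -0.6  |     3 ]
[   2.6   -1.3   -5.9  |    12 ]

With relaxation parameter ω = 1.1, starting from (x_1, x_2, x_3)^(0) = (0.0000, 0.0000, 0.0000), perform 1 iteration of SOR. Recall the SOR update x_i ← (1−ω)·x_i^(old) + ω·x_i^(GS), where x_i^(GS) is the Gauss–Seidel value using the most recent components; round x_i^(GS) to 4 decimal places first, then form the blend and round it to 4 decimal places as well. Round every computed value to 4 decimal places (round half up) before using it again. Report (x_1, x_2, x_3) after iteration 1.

(0.3666, 0.7664, -2.2453)

Iteration 1:
  x_1: GS value = (3 - (-3)·0.0000 - (2)·0.0000) / (9) = 0.3333;  x_1 ← (1−ω)·0.0000 + ω·0.3333 = 0.3666
  x_2: GS value = (3 - (-3.6)·0.3666 - (-0.6)·0.0000) / (6.2) = 0.6967;  x_2 ← (1−ω)·0.0000 + ω·0.6967 = 0.7664
  x_3: GS value = (12 - (2.6)·0.3666 - (-1.3)·0.7664) / (-5.9) = -2.0412;  x_3 ← (1−ω)·0.0000 + ω·-2.0412 = -2.2453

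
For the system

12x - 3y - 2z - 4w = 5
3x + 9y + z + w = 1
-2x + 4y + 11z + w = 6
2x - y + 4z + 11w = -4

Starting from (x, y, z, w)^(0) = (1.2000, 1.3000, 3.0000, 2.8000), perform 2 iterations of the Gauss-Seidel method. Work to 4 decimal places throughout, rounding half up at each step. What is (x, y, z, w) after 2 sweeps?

Iteration 1:
  x = (5 - (-3)·1.3000 - (-2)·3.0000 - (-4)·2.8000) / (12) = 2.1750
  y = (1 - (3)·2.1750 - (1)·3.0000 - (1)·2.8000) / (9) = -1.2583
  z = (6 - (-2)·2.1750 - (4)·-1.2583 - (1)·2.8000) / (11) = 1.1439
  w = (-4 - (2)·2.1750 - (-1)·-1.2583 - (4)·1.1439) / (11) = -1.2894
Iteration 2:
  x = (5 - (-3)·-1.2583 - (-2)·1.1439 - (-4)·-1.2894) / (12) = -0.1371
  y = (1 - (3)·-0.1371 - (1)·1.1439 - (1)·-1.2894) / (9) = 0.1730
  z = (6 - (-2)·-0.1371 - (4)·0.1730 - (1)·-1.2894) / (11) = 0.5748
  w = (-4 - (2)·-0.1371 - (-1)·0.1730 - (4)·0.5748) / (11) = -0.5320

(-0.1371, 0.1730, 0.5748, -0.5320)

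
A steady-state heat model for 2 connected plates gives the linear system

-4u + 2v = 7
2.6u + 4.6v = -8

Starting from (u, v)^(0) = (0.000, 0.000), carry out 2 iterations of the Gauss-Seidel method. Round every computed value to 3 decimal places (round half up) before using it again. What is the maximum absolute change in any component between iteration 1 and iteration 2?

0.375

Iteration 1:
  u = (7 - (2)·0.000) / (-4) = -1.750
  v = (-8 - (2.6)·-1.750) / (4.6) = -0.750
Iteration 2:
  u = (7 - (2)·-0.750) / (-4) = -2.125
  v = (-8 - (2.6)·-2.125) / (4.6) = -0.538
Change: (-0.375, 0.212) → max |·| = 0.375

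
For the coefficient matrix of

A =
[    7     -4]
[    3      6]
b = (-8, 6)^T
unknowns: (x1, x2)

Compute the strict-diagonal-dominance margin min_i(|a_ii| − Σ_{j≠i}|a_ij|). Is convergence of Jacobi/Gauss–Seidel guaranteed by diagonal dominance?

3

row 1: |7| − (4) = 3
row 2: |6| − (3) = 3
minimum over rows = 3 → strictly diagonally dominant (convergence guaranteed)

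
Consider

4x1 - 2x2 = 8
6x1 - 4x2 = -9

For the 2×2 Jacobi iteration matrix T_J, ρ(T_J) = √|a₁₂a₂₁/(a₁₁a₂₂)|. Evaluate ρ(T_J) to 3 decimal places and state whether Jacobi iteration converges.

a₁₂a₂₁/(a₁₁a₂₂) = (-2)·(6) / ((4)·(-4)) = 0.750000
ρ = √|0.750000| = √0.750000 = 0.866
ρ < 1, so Jacobi converges

0.866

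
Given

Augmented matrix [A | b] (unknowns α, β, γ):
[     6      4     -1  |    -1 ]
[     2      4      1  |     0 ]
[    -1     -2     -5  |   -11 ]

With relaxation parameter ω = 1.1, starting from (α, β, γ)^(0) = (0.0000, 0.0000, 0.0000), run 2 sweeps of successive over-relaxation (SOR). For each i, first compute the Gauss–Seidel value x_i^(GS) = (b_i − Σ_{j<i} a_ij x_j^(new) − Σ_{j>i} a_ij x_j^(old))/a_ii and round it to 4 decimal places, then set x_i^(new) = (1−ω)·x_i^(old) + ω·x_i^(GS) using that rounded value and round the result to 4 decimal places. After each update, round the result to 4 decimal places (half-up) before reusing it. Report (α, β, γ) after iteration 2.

Iteration 1:
  α: GS value = (-1 - (4)·0.0000 - (-1)·0.0000) / (6) = -0.1667;  α ← (1−ω)·0.0000 + ω·-0.1667 = -0.1834
  β: GS value = (0 - (2)·-0.1834 - (1)·0.0000) / (4) = 0.0917;  β ← (1−ω)·0.0000 + ω·0.0917 = 0.1009
  γ: GS value = (-11 - (-1)·-0.1834 - (-2)·0.1009) / (-5) = 2.1963;  γ ← (1−ω)·0.0000 + ω·2.1963 = 2.4159
Iteration 2:
  α: GS value = (-1 - (4)·0.1009 - (-1)·2.4159) / (6) = 0.1687;  α ← (1−ω)·-0.1834 + ω·0.1687 = 0.2039
  β: GS value = (0 - (2)·0.2039 - (1)·2.4159) / (4) = -0.7059;  β ← (1−ω)·0.1009 + ω·-0.7059 = -0.7866
  γ: GS value = (-11 - (-1)·0.2039 - (-2)·-0.7866) / (-5) = 2.4739;  γ ← (1−ω)·2.4159 + ω·2.4739 = 2.4797

(0.2039, -0.7866, 2.4797)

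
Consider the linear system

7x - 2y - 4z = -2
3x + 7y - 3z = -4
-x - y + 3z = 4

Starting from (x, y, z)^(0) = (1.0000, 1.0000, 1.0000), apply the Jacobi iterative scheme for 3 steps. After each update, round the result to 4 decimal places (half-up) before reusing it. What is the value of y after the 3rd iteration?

Iteration 1:
  x = (-2 - (-2)·1.0000 - (-4)·1.0000) / (7) = 0.5714
  y = (-4 - (3)·1.0000 - (-3)·1.0000) / (7) = -0.5714
  z = (4 - (-1)·1.0000 - (-1)·1.0000) / (3) = 2.0000
Iteration 2:
  x = (-2 - (-2)·-0.5714 - (-4)·2.0000) / (7) = 0.6939
  y = (-4 - (3)·0.5714 - (-3)·2.0000) / (7) = 0.0408
  z = (4 - (-1)·0.5714 - (-1)·-0.5714) / (3) = 1.3333
Iteration 3:
  x = (-2 - (-2)·0.0408 - (-4)·1.3333) / (7) = 0.4878
  y = (-4 - (3)·0.6939 - (-3)·1.3333) / (7) = -0.2974
  z = (4 - (-1)·0.6939 - (-1)·0.0408) / (3) = 1.5782

-0.2974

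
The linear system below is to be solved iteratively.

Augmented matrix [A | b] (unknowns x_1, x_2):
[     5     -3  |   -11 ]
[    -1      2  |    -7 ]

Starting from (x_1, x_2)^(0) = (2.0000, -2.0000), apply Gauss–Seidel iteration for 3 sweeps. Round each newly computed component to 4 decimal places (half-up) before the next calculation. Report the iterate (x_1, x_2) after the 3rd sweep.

Iteration 1:
  x_1 = (-11 - (-3)·-2.0000) / (5) = -3.4000
  x_2 = (-7 - (-1)·-3.4000) / (2) = -5.2000
Iteration 2:
  x_1 = (-11 - (-3)·-5.2000) / (5) = -5.3200
  x_2 = (-7 - (-1)·-5.3200) / (2) = -6.1600
Iteration 3:
  x_1 = (-11 - (-3)·-6.1600) / (5) = -5.8960
  x_2 = (-7 - (-1)·-5.8960) / (2) = -6.4480

(-5.8960, -6.4480)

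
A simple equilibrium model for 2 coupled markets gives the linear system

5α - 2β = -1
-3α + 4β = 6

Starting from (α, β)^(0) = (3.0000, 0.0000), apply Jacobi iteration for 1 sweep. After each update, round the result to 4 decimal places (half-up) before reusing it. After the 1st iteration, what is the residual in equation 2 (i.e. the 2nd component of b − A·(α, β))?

Iteration 1:
  α = (-1 - (-2)·0.0000) / (5) = -0.2000
  β = (6 - (-3)·3.0000) / (4) = 3.7500
Residual b − A·x = (7.5000, -9.6000)

-9.6000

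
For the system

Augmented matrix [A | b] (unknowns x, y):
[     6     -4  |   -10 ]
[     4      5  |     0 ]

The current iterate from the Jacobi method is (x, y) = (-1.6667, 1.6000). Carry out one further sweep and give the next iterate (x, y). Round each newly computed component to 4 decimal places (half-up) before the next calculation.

One sweep:
  x = (-10 - (-4)·1.6000) / (6) = -0.6000
  y = (0 - (4)·-1.6667) / (5) = 1.3334

(-0.6000, 1.3334)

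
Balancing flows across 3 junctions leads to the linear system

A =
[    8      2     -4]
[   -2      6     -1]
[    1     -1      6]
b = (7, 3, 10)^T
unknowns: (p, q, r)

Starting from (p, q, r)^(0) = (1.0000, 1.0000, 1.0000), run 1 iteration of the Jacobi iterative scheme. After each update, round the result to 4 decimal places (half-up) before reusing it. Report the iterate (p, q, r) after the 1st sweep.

Iteration 1:
  p = (7 - (2)·1.0000 - (-4)·1.0000) / (8) = 1.1250
  q = (3 - (-2)·1.0000 - (-1)·1.0000) / (6) = 1.0000
  r = (10 - (1)·1.0000 - (-1)·1.0000) / (6) = 1.6667

(1.1250, 1.0000, 1.6667)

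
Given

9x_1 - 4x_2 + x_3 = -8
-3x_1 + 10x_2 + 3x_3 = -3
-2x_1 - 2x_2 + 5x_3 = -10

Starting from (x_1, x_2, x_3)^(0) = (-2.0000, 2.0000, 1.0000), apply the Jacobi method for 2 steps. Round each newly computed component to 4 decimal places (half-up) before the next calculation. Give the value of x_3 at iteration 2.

Iteration 1:
  x_1 = (-8 - (-4)·2.0000 - (1)·1.0000) / (9) = -0.1111
  x_2 = (-3 - (-3)·-2.0000 - (3)·1.0000) / (10) = -1.2000
  x_3 = (-10 - (-2)·-2.0000 - (-2)·2.0000) / (5) = -2.0000
Iteration 2:
  x_1 = (-8 - (-4)·-1.2000 - (1)·-2.0000) / (9) = -1.2000
  x_2 = (-3 - (-3)·-0.1111 - (3)·-2.0000) / (10) = 0.2667
  x_3 = (-10 - (-2)·-0.1111 - (-2)·-1.2000) / (5) = -2.5244

-2.5244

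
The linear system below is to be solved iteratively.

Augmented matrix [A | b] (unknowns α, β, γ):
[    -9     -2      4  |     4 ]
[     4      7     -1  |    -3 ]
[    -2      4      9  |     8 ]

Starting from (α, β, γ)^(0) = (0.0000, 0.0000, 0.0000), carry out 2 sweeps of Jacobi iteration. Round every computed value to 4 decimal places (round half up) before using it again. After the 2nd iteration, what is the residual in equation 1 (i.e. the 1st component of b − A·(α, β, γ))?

Iteration 1:
  α = (4 - (-2)·0.0000 - (4)·0.0000) / (-9) = -0.4444
  β = (-3 - (4)·0.0000 - (-1)·0.0000) / (7) = -0.4286
  γ = (8 - (-2)·0.0000 - (4)·0.0000) / (9) = 0.8889
Iteration 2:
  α = (4 - (-2)·-0.4286 - (4)·0.8889) / (-9) = 0.0459
  β = (-3 - (4)·-0.4444 - (-1)·0.8889) / (7) = -0.0476
  γ = (8 - (-2)·-0.4444 - (4)·-0.4286) / (9) = 0.9806
Residual b − A·x = (0.3955, -1.8698, -0.5432)

0.3955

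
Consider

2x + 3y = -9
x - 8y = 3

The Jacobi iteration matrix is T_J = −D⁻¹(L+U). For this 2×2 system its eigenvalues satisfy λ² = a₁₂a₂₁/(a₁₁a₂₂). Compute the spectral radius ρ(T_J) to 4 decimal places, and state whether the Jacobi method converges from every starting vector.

a₁₂a₂₁/(a₁₁a₂₂) = (3)·(1) / ((2)·(-8)) = -0.187500
ρ = √|-0.187500| = √0.187500 = 0.4330
ρ < 1, so Jacobi converges

0.4330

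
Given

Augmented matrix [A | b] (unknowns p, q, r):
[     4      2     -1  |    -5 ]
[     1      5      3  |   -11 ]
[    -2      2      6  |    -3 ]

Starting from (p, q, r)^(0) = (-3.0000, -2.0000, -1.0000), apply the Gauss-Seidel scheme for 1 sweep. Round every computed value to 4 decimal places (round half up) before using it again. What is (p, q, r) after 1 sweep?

(-0.5000, -1.5000, -0.1667)

Iteration 1:
  p = (-5 - (2)·-2.0000 - (-1)·-1.0000) / (4) = -0.5000
  q = (-11 - (1)·-0.5000 - (3)·-1.0000) / (5) = -1.5000
  r = (-3 - (-2)·-0.5000 - (2)·-1.5000) / (6) = -0.1667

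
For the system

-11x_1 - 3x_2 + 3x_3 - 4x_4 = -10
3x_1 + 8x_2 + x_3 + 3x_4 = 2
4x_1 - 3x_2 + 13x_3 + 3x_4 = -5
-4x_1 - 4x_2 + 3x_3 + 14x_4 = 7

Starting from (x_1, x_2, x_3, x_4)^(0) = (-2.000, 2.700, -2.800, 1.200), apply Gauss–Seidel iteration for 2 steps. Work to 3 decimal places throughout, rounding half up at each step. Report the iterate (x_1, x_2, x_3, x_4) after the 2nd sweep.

(0.555, -0.083, -0.668, 0.778)

Iteration 1:
  x_1 = (-10 - (-3)·2.700 - (3)·-2.800 - (-4)·1.200) / (-11) = -1.027
  x_2 = (2 - (3)·-1.027 - (1)·-2.800 - (3)·1.200) / (8) = 0.535
  x_3 = (-5 - (4)·-1.027 - (-3)·0.535 - (3)·1.200) / (13) = -0.222
  x_4 = (7 - (-4)·-1.027 - (-4)·0.535 - (3)·-0.222) / (14) = 0.407
Iteration 2:
  x_1 = (-10 - (-3)·0.535 - (3)·-0.222 - (-4)·0.407) / (-11) = 0.555
  x_2 = (2 - (3)·0.555 - (1)·-0.222 - (3)·0.407) / (8) = -0.083
  x_3 = (-5 - (4)·0.555 - (-3)·-0.083 - (3)·0.407) / (13) = -0.668
  x_4 = (7 - (-4)·0.555 - (-4)·-0.083 - (3)·-0.668) / (14) = 0.778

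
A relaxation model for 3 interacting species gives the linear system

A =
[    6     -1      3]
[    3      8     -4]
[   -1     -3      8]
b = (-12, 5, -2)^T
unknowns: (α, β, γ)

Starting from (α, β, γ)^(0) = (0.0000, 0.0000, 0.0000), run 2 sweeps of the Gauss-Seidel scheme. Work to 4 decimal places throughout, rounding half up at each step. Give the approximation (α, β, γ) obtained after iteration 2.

(-1.7786, 1.2998, 0.0151)

Iteration 1:
  α = (-12 - (-1)·0.0000 - (3)·0.0000) / (6) = -2.0000
  β = (5 - (3)·-2.0000 - (-4)·0.0000) / (8) = 1.3750
  γ = (-2 - (-1)·-2.0000 - (-3)·1.3750) / (8) = 0.0156
Iteration 2:
  α = (-12 - (-1)·1.3750 - (3)·0.0156) / (6) = -1.7786
  β = (5 - (3)·-1.7786 - (-4)·0.0156) / (8) = 1.2998
  γ = (-2 - (-1)·-1.7786 - (-3)·1.2998) / (8) = 0.0151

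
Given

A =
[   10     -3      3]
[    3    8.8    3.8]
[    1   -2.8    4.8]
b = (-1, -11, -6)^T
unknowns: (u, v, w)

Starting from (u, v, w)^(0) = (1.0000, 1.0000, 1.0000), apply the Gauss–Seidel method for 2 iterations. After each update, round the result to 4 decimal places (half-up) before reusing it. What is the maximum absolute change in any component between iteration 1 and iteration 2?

Iteration 1:
  u = (-1 - (-3)·1.0000 - (3)·1.0000) / (10) = -0.1000
  v = (-11 - (3)·-0.1000 - (3.8)·1.0000) / (8.8) = -1.6477
  w = (-6 - (1)·-0.1000 - (-2.8)·-1.6477) / (4.8) = -2.1903
Iteration 2:
  u = (-1 - (-3)·-1.6477 - (3)·-2.1903) / (10) = 0.0628
  v = (-11 - (3)·0.0628 - (3.8)·-2.1903) / (8.8) = -0.3256
  w = (-6 - (1)·0.0628 - (-2.8)·-0.3256) / (4.8) = -1.4530
Change: (0.1628, 1.3221, 0.7373) → max |·| = 1.3221

1.3221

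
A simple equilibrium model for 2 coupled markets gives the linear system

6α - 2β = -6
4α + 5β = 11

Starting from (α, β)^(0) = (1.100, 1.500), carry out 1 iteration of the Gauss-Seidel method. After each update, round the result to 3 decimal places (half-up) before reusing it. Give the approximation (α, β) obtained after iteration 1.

(-0.500, 2.600)

Iteration 1:
  α = (-6 - (-2)·1.500) / (6) = -0.500
  β = (11 - (4)·-0.500) / (5) = 2.600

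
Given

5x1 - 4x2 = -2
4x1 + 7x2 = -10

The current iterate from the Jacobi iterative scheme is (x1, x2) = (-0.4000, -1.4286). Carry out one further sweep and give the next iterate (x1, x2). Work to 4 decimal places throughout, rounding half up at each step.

One sweep:
  x1 = (-2 - (-4)·-1.4286) / (5) = -1.5429
  x2 = (-10 - (4)·-0.4000) / (7) = -1.2000

(-1.5429, -1.2000)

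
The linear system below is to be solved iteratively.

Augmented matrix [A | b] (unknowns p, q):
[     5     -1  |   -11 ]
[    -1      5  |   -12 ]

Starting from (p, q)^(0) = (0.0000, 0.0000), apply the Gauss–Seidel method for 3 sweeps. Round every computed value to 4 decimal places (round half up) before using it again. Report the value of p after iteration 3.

Iteration 1:
  p = (-11 - (-1)·0.0000) / (5) = -2.2000
  q = (-12 - (-1)·-2.2000) / (5) = -2.8400
Iteration 2:
  p = (-11 - (-1)·-2.8400) / (5) = -2.7680
  q = (-12 - (-1)·-2.7680) / (5) = -2.9536
Iteration 3:
  p = (-11 - (-1)·-2.9536) / (5) = -2.7907
  q = (-12 - (-1)·-2.7907) / (5) = -2.9581

-2.7907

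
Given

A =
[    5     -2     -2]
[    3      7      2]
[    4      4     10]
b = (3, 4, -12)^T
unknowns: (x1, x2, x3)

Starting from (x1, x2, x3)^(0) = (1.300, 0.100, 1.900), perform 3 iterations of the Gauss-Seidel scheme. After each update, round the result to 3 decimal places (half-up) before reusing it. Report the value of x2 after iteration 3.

Iteration 1:
  x1 = (3 - (-2)·0.100 - (-2)·1.900) / (5) = 1.400
  x2 = (4 - (3)·1.400 - (2)·1.900) / (7) = -0.571
  x3 = (-12 - (4)·1.400 - (4)·-0.571) / (10) = -1.532
Iteration 2:
  x1 = (3 - (-2)·-0.571 - (-2)·-1.532) / (5) = -0.241
  x2 = (4 - (3)·-0.241 - (2)·-1.532) / (7) = 1.112
  x3 = (-12 - (4)·-0.241 - (4)·1.112) / (10) = -1.548
Iteration 3:
  x1 = (3 - (-2)·1.112 - (-2)·-1.548) / (5) = 0.426
  x2 = (4 - (3)·0.426 - (2)·-1.548) / (7) = 0.831
  x3 = (-12 - (4)·0.426 - (4)·0.831) / (10) = -1.703

0.831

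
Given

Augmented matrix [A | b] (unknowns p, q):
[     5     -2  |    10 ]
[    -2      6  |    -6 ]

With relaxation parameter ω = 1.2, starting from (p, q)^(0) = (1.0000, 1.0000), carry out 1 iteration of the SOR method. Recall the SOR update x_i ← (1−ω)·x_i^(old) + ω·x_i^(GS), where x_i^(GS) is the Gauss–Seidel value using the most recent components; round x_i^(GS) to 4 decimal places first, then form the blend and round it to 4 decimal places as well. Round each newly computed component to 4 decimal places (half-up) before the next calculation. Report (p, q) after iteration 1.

Iteration 1:
  p: GS value = (10 - (-2)·1.0000) / (5) = 2.4000;  p ← (1−ω)·1.0000 + ω·2.4000 = 2.6800
  q: GS value = (-6 - (-2)·2.6800) / (6) = -0.1067;  q ← (1−ω)·1.0000 + ω·-0.1067 = -0.3280

(2.6800, -0.3280)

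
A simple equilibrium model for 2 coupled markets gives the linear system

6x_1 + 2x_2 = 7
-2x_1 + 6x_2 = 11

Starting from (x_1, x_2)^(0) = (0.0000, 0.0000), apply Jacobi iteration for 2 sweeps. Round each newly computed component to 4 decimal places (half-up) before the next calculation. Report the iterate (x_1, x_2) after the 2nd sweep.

(0.5556, 2.2222)

Iteration 1:
  x_1 = (7 - (2)·0.0000) / (6) = 1.1667
  x_2 = (11 - (-2)·0.0000) / (6) = 1.8333
Iteration 2:
  x_1 = (7 - (2)·1.8333) / (6) = 0.5556
  x_2 = (11 - (-2)·1.1667) / (6) = 2.2222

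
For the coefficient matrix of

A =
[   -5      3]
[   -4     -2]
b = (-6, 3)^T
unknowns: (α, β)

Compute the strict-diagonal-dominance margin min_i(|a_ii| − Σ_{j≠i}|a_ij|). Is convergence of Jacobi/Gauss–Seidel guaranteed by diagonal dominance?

-2

row 1: |-5| − (3) = 2
row 2: |-2| − (4) = -2
minimum over rows = -2 → not strictly diagonally dominant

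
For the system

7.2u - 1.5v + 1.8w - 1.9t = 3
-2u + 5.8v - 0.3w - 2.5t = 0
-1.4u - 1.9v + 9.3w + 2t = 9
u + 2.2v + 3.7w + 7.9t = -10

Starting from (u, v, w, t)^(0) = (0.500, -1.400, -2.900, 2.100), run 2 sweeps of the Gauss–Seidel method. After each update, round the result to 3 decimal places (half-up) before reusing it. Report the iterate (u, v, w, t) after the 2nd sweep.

(-0.164, -0.975, 1.227, -1.548)

Iteration 1:
  u = (3 - (-1.5)·-1.400 - (1.8)·-2.900 - (-1.9)·2.100) / (7.2) = 1.404
  v = (0 - (-2)·1.404 - (-0.3)·-2.900 - (-2.5)·2.100) / (5.8) = 1.239
  w = (9 - (-1.4)·1.404 - (-1.9)·1.239 - (2)·2.100) / (9.3) = 0.981
  t = (-10 - (1)·1.404 - (2.2)·1.239 - (3.7)·0.981) / (7.9) = -2.248
Iteration 2:
  u = (3 - (-1.5)·1.239 - (1.8)·0.981 - (-1.9)·-2.248) / (7.2) = -0.164
  v = (0 - (-2)·-0.164 - (-0.3)·0.981 - (-2.5)·-2.248) / (5.8) = -0.975
  w = (9 - (-1.4)·-0.164 - (-1.9)·-0.975 - (2)·-2.248) / (9.3) = 1.227
  t = (-10 - (1)·-0.164 - (2.2)·-0.975 - (3.7)·1.227) / (7.9) = -1.548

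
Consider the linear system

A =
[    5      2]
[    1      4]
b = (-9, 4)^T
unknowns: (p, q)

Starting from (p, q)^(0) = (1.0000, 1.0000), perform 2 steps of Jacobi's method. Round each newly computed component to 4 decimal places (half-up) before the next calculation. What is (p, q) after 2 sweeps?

Iteration 1:
  p = (-9 - (2)·1.0000) / (5) = -2.2000
  q = (4 - (1)·1.0000) / (4) = 0.7500
Iteration 2:
  p = (-9 - (2)·0.7500) / (5) = -2.1000
  q = (4 - (1)·-2.2000) / (4) = 1.5500

(-2.1000, 1.5500)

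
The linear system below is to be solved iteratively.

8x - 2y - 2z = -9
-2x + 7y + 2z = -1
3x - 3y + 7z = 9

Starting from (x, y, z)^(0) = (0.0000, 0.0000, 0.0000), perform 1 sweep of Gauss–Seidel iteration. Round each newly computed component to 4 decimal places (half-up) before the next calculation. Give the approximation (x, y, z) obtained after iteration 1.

Iteration 1:
  x = (-9 - (-2)·0.0000 - (-2)·0.0000) / (8) = -1.1250
  y = (-1 - (-2)·-1.1250 - (2)·0.0000) / (7) = -0.4643
  z = (9 - (3)·-1.1250 - (-3)·-0.4643) / (7) = 1.5689

(-1.1250, -0.4643, 1.5689)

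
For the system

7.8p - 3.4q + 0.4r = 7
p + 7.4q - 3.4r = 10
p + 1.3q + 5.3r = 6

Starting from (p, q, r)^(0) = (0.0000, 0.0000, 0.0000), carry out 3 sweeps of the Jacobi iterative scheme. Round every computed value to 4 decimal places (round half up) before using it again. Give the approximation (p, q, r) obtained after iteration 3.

(1.6280, 1.4484, 0.4333)

Iteration 1:
  p = (7 - (-3.4)·0.0000 - (0.4)·0.0000) / (7.8) = 0.8974
  q = (10 - (1)·0.0000 - (-3.4)·0.0000) / (7.4) = 1.3514
  r = (6 - (1)·0.0000 - (1.3)·0.0000) / (5.3) = 1.1321
Iteration 2:
  p = (7 - (-3.4)·1.3514 - (0.4)·1.1321) / (7.8) = 1.4285
  q = (10 - (1)·0.8974 - (-3.4)·1.1321) / (7.4) = 1.7502
  r = (6 - (1)·0.8974 - (1.3)·1.3514) / (5.3) = 0.6313
Iteration 3:
  p = (7 - (-3.4)·1.7502 - (0.4)·0.6313) / (7.8) = 1.6280
  q = (10 - (1)·1.4285 - (-3.4)·0.6313) / (7.4) = 1.4484
  r = (6 - (1)·1.4285 - (1.3)·1.7502) / (5.3) = 0.4333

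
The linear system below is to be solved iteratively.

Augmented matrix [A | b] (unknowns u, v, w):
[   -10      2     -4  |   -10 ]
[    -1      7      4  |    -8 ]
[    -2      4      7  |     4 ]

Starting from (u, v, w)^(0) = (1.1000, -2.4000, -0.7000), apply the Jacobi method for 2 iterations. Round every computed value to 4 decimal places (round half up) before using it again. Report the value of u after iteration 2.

Iteration 1:
  u = (-10 - (2)·-2.4000 - (-4)·-0.7000) / (-10) = 0.8000
  v = (-8 - (-1)·1.1000 - (4)·-0.7000) / (7) = -0.5857
  w = (4 - (-2)·1.1000 - (4)·-2.4000) / (7) = 2.2571
Iteration 2:
  u = (-10 - (2)·-0.5857 - (-4)·2.2571) / (-10) = -0.0200
  v = (-8 - (-1)·0.8000 - (4)·2.2571) / (7) = -2.3183
  w = (4 - (-2)·0.8000 - (4)·-0.5857) / (7) = 1.1347

-0.0200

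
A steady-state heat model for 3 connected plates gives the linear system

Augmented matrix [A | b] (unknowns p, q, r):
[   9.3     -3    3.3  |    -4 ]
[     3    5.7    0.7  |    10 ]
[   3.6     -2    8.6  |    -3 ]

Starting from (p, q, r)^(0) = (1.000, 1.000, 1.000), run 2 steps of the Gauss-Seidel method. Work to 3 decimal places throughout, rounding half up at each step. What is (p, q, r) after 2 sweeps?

Iteration 1:
  p = (-4 - (-3)·1.000 - (3.3)·1.000) / (9.3) = -0.462
  q = (10 - (3)·-0.462 - (0.7)·1.000) / (5.7) = 1.875
  r = (-3 - (3.6)·-0.462 - (-2)·1.875) / (8.6) = 0.281
Iteration 2:
  p = (-4 - (-3)·1.875 - (3.3)·0.281) / (9.3) = 0.075
  q = (10 - (3)·0.075 - (0.7)·0.281) / (5.7) = 1.680
  r = (-3 - (3.6)·0.075 - (-2)·1.680) / (8.6) = 0.010

(0.075, 1.680, 0.010)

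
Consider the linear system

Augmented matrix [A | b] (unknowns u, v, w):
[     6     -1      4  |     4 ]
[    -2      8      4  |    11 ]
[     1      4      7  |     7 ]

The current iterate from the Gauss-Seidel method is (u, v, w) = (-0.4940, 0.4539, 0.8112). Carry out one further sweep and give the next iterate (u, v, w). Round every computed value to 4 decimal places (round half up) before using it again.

(0.2015, 1.0198, 0.3885)

One sweep:
  u = (4 - (-1)·0.4539 - (4)·0.8112) / (6) = 0.2015
  v = (11 - (-2)·0.2015 - (4)·0.8112) / (8) = 1.0198
  w = (7 - (1)·0.2015 - (4)·1.0198) / (7) = 0.3885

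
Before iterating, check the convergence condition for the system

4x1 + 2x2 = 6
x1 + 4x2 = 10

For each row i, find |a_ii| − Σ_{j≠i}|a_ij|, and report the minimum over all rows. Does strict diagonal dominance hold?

row 1: |4| − (2) = 2
row 2: |4| − (1) = 3
minimum over rows = 2 → strictly diagonally dominant (convergence guaranteed)

2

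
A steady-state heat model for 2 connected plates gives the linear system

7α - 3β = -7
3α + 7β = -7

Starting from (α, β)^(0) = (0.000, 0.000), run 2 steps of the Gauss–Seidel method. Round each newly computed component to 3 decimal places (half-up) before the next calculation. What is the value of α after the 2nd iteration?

-1.245

Iteration 1:
  α = (-7 - (-3)·0.000) / (7) = -1.000
  β = (-7 - (3)·-1.000) / (7) = -0.571
Iteration 2:
  α = (-7 - (-3)·-0.571) / (7) = -1.245
  β = (-7 - (3)·-1.245) / (7) = -0.466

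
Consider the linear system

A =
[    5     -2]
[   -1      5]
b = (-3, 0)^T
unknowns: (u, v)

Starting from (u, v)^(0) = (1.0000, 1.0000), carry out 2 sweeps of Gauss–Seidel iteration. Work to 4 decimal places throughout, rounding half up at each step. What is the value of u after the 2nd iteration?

Iteration 1:
  u = (-3 - (-2)·1.0000) / (5) = -0.2000
  v = (0 - (-1)·-0.2000) / (5) = -0.0400
Iteration 2:
  u = (-3 - (-2)·-0.0400) / (5) = -0.6160
  v = (0 - (-1)·-0.6160) / (5) = -0.1232

-0.6160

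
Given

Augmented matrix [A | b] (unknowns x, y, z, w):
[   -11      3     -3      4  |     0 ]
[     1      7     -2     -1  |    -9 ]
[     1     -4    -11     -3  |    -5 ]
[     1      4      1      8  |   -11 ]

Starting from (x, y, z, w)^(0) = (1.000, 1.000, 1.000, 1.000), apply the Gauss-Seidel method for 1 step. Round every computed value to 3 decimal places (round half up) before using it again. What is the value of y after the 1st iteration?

-0.909

Iteration 1:
  x = (0 - (3)·1.000 - (-3)·1.000 - (4)·1.000) / (-11) = 0.364
  y = (-9 - (1)·0.364 - (-2)·1.000 - (-1)·1.000) / (7) = -0.909
  z = (-5 - (1)·0.364 - (-4)·-0.909 - (-3)·1.000) / (-11) = 0.545
  w = (-11 - (1)·0.364 - (4)·-0.909 - (1)·0.545) / (8) = -1.034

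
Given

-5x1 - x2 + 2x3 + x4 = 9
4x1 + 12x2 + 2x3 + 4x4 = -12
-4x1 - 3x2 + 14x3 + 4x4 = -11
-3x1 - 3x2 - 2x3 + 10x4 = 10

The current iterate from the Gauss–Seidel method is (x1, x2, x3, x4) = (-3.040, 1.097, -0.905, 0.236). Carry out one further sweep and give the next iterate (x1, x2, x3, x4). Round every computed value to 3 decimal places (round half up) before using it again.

(-2.334, -0.150, -1.552, -0.056)

One sweep:
  x1 = (9 - (-1)·1.097 - (2)·-0.905 - (1)·0.236) / (-5) = -2.334
  x2 = (-12 - (4)·-2.334 - (2)·-0.905 - (4)·0.236) / (12) = -0.150
  x3 = (-11 - (-4)·-2.334 - (-3)·-0.150 - (4)·0.236) / (14) = -1.552
  x4 = (10 - (-3)·-2.334 - (-3)·-0.150 - (-2)·-1.552) / (10) = -0.056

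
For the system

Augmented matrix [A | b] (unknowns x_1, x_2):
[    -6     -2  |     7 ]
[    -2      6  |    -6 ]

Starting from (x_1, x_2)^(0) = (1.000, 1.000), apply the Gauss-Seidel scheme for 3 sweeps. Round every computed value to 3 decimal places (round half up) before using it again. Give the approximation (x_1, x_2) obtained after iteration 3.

Iteration 1:
  x_1 = (7 - (-2)·1.000) / (-6) = -1.500
  x_2 = (-6 - (-2)·-1.500) / (6) = -1.500
Iteration 2:
  x_1 = (7 - (-2)·-1.500) / (-6) = -0.667
  x_2 = (-6 - (-2)·-0.667) / (6) = -1.222
Iteration 3:
  x_1 = (7 - (-2)·-1.222) / (-6) = -0.759
  x_2 = (-6 - (-2)·-0.759) / (6) = -1.253

(-0.759, -1.253)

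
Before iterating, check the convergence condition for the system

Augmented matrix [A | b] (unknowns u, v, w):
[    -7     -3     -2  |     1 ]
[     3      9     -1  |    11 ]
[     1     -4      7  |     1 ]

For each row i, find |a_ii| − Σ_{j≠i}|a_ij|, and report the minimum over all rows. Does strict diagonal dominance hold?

2

row 1: |-7| − (3+2) = 2
row 2: |9| − (3+1) = 5
row 3: |7| − (1+4) = 2
minimum over rows = 2 → strictly diagonally dominant (convergence guaranteed)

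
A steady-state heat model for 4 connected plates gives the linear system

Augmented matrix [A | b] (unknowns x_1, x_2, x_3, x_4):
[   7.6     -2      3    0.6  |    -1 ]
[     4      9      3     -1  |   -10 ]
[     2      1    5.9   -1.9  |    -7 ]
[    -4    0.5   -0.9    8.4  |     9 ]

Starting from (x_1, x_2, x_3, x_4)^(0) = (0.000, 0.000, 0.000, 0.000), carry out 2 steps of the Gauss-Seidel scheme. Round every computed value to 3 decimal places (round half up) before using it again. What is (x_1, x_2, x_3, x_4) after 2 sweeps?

(-0.105, -0.636, -0.731, 0.981)

Iteration 1:
  x_1 = (-1 - (-2)·0.000 - (3)·0.000 - (0.6)·0.000) / (7.6) = -0.132
  x_2 = (-10 - (4)·-0.132 - (3)·0.000 - (-1)·0.000) / (9) = -1.052
  x_3 = (-7 - (2)·-0.132 - (1)·-1.052 - (-1.9)·0.000) / (5.9) = -0.963
  x_4 = (9 - (-4)·-0.132 - (0.5)·-1.052 - (-0.9)·-0.963) / (8.4) = 0.968
Iteration 2:
  x_1 = (-1 - (-2)·-1.052 - (3)·-0.963 - (0.6)·0.968) / (7.6) = -0.105
  x_2 = (-10 - (4)·-0.105 - (3)·-0.963 - (-1)·0.968) / (9) = -0.636
  x_3 = (-7 - (2)·-0.105 - (1)·-0.636 - (-1.9)·0.968) / (5.9) = -0.731
  x_4 = (9 - (-4)·-0.105 - (0.5)·-0.636 - (-0.9)·-0.731) / (8.4) = 0.981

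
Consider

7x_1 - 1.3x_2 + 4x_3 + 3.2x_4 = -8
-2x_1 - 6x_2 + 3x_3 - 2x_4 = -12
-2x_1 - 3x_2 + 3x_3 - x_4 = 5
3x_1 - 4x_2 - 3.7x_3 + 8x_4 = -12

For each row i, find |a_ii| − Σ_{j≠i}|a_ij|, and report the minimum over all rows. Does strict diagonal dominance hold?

-3

row 1: |7| − (1.3+4+3.2) = -1.5
row 2: |-6| − (2+3+2) = -1
row 3: |3| − (2+3+1) = -3
row 4: |8| − (3+4+3.7) = -2.7
minimum over rows = -3 → not strictly diagonally dominant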